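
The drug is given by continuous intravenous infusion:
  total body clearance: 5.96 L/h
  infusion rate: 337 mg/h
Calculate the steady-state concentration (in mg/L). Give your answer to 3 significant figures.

56.5 mg/L

At steady state Css = R₀ / CL = 337 / 5.960 = 56.54 mg/L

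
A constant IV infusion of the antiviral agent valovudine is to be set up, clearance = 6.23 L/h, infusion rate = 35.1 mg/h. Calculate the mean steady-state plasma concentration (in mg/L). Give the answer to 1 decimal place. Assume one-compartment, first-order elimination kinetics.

At steady state Css = R₀ / CL = 35.1 / 6.230 = 5.634 mg/L

5.6 mg/L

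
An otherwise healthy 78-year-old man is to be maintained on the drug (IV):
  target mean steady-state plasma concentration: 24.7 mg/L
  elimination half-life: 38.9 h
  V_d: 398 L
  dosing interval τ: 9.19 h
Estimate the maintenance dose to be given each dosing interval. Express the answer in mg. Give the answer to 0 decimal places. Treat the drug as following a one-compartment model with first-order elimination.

1610 mg

k = ln2 / t½ = 0.693147 / 38.9 = 0.01782 h⁻¹
CL = k × Vd = 0.01782 × 398 = 7.092 L/h
At steady state, Dose/τ = Css × CL.
Dose = Css × CL × τ = 24.7 × 7.092 × 9.19 = 1610 mg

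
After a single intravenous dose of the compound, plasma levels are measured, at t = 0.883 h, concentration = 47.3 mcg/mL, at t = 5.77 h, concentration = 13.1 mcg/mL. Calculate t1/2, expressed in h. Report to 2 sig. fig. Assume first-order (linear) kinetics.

2.6 h

k = ln(C₁/C₂) / (t₂ − t₁) = ln(47.3/13.1) / (5.77 − 0.883)
  = 1.284 / 4.887 = 0.2627 h⁻¹
t½ = ln2 / k = 0.693147 / 0.2627 = 2.639 h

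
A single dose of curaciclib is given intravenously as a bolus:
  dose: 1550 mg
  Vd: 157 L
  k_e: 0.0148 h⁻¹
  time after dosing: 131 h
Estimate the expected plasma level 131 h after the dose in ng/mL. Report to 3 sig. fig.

1420 ng/mL

C₀ = Dose / Vd = 1550 / 157 = 9.873 mg/L
C = C₀ · e^(−k·t) = 9.873 × e^(−0.01480 × 131)
  = 9.873 × 0.1439 = 1.421 mg/L
Convert: 1.421 mg/L × 1000 = 1421 ng/mL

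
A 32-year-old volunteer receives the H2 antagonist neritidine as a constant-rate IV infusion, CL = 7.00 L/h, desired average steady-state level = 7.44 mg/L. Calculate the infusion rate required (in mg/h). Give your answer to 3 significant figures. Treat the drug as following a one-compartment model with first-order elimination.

52.1 mg/h

At steady state, infusion rate R₀ = Css × CL = 7.44 × 7.000 = 52.08 mg/h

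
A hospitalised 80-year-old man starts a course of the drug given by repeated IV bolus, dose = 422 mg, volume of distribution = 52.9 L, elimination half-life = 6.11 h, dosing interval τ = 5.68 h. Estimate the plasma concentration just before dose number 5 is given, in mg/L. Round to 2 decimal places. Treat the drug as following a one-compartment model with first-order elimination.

C₀ per dose = Dose / Vd = 422 / 52.9 = 7.977 mg/L
k = ln2 / t½ = 0.693147 / 6.11 = 0.1134 h⁻¹
Fraction remaining after one interval: r = e^(−kτ) = e^(−0.1134 × 5.68) = 0.5251
Before dose 5, 4 doses have been given (aged 1τ, 2τ, 3τ, 4τ).
C_trough = C₀ × (r + r² + … + r^4) = C₀ × r(1−r^4)/(1−r)
        = 7.977 × 0.5251 × (1 − 0.07603) / (1 − 0.5251) = 8.150 mg/L

8.15 mg/L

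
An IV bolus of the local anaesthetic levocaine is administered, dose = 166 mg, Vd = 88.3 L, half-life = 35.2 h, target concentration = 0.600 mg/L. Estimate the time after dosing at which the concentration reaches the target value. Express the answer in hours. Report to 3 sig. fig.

58.0 h

C₀ = Dose / Vd = 166.0 / 88.3 = 1.880 mg/L
k = ln2 / t½ = 0.693147 / 35.2 = 0.01969 h⁻¹
t = ln(C₀ / C) / k = ln(1.880 / 0.600) / 0.01969
  = ln(3.133) / 0.01969 = 1.142 / 0.01969 = 58.00 h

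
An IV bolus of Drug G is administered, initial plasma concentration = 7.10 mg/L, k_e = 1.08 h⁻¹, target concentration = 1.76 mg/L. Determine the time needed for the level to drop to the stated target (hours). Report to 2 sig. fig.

1.3 h

t = ln(C₀ / C) / k = ln(7.100 / 1.76) / 1.080
  = ln(4.034) / 1.080 = 1.395 / 1.080 = 1.292 h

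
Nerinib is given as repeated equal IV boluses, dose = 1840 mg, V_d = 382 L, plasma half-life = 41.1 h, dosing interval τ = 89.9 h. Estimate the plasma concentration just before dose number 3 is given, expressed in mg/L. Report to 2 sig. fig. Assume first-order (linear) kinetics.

C₀ per dose = Dose / Vd = 1840 / 382 = 4.817 mg/L
k = ln2 / t½ = 0.693147 / 41.1 = 0.01686 h⁻¹
Fraction remaining after one interval: r = e^(−kτ) = e^(−0.01686 × 89.9) = 0.2197
Before dose 3, 2 doses have been given (aged 1τ, 2τ).
C_trough = C₀ × (r + r²) = 4.817 × (0.2197 + 0.04827) = 1.291 mg/L

1.3 mg/L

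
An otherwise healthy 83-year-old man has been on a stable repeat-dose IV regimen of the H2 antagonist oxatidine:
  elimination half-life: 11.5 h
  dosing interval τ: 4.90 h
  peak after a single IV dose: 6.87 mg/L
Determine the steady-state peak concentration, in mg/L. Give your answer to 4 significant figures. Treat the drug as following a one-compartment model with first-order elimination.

26.87 mg/L

k = ln2 / t½ = 0.693147 / 11.5 = 0.06027 h⁻¹
e^(−kτ) = e^(−0.06027 × 4.90) = 0.7443
Accumulation ratio R = 1 / (1 − e^(−kτ)) = 1 / (1 − 0.7443) = 3.911
Steady-state peak = C₀ × R = 6.87 × 3.911 = 26.87 mg/L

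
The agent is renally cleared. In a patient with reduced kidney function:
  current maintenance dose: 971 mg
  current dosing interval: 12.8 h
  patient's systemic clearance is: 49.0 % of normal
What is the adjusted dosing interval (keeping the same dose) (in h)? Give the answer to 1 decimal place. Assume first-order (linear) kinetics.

26.1 h

To keep the same average steady-state level, dosing rate must scale with clearance.
CL ratio = 49.0 / 100 = 0.4900
New interval (same dose) = 12.8 / 0.4900 = 26.12 h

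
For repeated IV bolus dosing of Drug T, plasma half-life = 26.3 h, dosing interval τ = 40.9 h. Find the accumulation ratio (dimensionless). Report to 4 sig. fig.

k = ln2 / t½ = 0.693147 / 26.3 = 0.02636 h⁻¹
e^(−kτ) = e^(−0.02636 × 40.9) = 0.3402
Accumulation ratio R = 1 / (1 − e^(−kτ)) = 1 / (1 − 0.3402) = 1.516

1.516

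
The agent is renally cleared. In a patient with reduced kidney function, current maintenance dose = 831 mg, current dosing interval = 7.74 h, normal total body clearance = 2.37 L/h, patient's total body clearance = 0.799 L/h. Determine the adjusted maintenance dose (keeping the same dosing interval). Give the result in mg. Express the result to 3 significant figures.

280 mg

To keep the same average steady-state level, dosing rate must scale with clearance.
CL ratio = 0.799 / 2.37 = 0.3371
New dose (same interval) = 831 × 0.3371 = 280.1 mg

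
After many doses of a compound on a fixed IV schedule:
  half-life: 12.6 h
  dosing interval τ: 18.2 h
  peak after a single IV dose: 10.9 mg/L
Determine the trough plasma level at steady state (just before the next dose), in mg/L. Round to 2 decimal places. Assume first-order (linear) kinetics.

6.33 mg/L

k = ln2 / t½ = 0.693147 / 12.6 = 0.05501 h⁻¹
e^(−kτ) = e^(−0.05501 × 18.2) = 0.3674
Accumulation ratio R = 1 / (1 − e^(−kτ)) = 1 / (1 − 0.3674) = 1.581
Steady-state trough = C₀ × R × e^(−kτ) = 10.9 × 1.581 × 0.3674 = 6.331 mg/L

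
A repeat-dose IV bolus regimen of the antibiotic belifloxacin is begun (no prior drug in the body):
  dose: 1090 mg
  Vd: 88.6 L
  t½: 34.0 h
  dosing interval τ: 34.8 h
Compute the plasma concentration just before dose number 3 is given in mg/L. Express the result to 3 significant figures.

9.03 mg/L

C₀ per dose = Dose / Vd = 1090 / 88.6 = 12.30 mg/L
k = ln2 / t½ = 0.693147 / 34.0 = 0.02039 h⁻¹
Fraction remaining after one interval: r = e^(−kτ) = e^(−0.02039 × 34.8) = 0.4919
Before dose 3, 2 doses have been given (aged 1τ, 2τ).
C_trough = C₀ × (r + r²) = 12.30 × (0.4919 + 0.2420) = 9.027 mg/L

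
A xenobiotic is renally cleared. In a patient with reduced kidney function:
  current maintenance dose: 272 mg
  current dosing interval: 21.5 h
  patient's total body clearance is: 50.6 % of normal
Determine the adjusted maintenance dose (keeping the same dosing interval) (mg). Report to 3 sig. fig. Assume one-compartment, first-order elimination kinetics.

138 mg

To keep the same average steady-state level, dosing rate must scale with clearance.
CL ratio = 50.6 / 100 = 0.5060
New dose (same interval) = 272 × 0.5060 = 137.6 mg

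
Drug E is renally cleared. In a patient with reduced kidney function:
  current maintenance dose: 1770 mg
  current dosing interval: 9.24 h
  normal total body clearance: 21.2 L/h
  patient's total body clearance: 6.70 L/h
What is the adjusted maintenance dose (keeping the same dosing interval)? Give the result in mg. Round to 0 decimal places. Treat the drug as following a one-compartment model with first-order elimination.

To keep the same average steady-state level, dosing rate must scale with clearance.
CL ratio = 6.70 / 21.2 = 0.3160
New dose (same interval) = 1770 × 0.3160 = 559.3 mg

559 mg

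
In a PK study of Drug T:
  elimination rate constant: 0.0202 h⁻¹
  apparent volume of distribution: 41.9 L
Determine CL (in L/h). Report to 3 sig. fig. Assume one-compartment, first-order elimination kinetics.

CL = k × Vd = 0.0202 × 41.9 = 0.8464 L/h

0.846 L/h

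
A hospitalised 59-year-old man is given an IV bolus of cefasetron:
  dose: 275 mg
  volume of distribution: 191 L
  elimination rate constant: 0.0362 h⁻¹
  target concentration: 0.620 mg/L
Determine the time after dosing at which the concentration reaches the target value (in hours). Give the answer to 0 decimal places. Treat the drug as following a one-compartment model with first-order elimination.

C₀ = Dose / Vd = 275.0 / 191 = 1.440 mg/L
t = ln(C₀ / C) / k = ln(1.440 / 0.620) / 0.03620
  = ln(2.323) / 0.03620 = 0.8429 / 0.03620 = 23.28 h

23 h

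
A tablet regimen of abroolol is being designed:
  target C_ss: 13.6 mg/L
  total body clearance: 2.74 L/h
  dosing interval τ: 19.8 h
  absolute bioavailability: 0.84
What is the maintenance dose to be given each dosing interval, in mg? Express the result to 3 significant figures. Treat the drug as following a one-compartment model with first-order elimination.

878 mg

At steady state, F × (Dose/τ) = Css × CL.
Dose = Css × CL × τ / F = 13.6 × 2.740 × 19.8 / 0.84 = 878.4 mg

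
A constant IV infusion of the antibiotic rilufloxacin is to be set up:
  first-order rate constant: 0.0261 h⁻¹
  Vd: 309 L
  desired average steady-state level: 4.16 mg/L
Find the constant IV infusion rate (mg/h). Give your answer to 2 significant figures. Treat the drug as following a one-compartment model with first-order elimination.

CL = k × Vd = 0.02610 × 309 = 8.065 L/h
At steady state, infusion rate R₀ = Css × CL = 4.16 × 8.065 = 33.55 mg/h

34 mg/h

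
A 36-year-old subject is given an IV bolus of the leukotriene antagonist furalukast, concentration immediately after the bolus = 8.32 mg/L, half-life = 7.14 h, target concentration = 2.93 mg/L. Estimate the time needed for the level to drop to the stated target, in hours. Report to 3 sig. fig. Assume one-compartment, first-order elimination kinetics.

10.8 h

k = ln2 / t½ = 0.693147 / 7.14 = 0.09708 h⁻¹
t = ln(C₀ / C) / k = ln(8.320 / 2.93) / 0.09708
  = ln(2.840) / 0.09708 = 1.044 / 0.09708 = 10.75 h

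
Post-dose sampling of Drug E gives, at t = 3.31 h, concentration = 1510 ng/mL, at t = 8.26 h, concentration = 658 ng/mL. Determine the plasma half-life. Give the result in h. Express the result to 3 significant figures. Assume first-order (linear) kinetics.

k = ln(C₁/C₂) / (t₂ − t₁) = ln(1510/658) / (8.26 − 3.31)
  = 0.8307 / 4.950 = 0.1678 h⁻¹
t½ = ln2 / k = 0.693147 / 0.1678 = 4.131 h

4.13 h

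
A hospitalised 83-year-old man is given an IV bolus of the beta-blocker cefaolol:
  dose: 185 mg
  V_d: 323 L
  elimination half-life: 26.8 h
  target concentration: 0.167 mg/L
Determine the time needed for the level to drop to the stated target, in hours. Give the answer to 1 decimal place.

47.7 h

C₀ = Dose / Vd = 185.0 / 323 = 0.5728 mg/L
k = ln2 / t½ = 0.693147 / 26.8 = 0.02586 h⁻¹
t = ln(C₀ / C) / k = ln(0.5728 / 0.167) / 0.02586
  = ln(3.430) / 0.02586 = 1.233 / 0.02586 = 47.68 h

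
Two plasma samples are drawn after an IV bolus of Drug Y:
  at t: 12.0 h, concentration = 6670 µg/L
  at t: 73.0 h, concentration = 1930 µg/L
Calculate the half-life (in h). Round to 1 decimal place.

k = ln(C₁/C₂) / (t₂ − t₁) = ln(6670/1930) / (73.0 − 12.0)
  = 1.240 / 61.00 = 0.02033 h⁻¹
t½ = ln2 / k = 0.693147 / 0.02033 = 34.09 h

34.1 h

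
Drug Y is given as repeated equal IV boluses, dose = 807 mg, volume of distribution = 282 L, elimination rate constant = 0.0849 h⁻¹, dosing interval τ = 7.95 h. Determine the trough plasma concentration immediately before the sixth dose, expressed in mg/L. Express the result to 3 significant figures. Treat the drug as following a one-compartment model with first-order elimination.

2.87 mg/L

C₀ per dose = Dose / Vd = 807 / 282 = 2.862 mg/L
Fraction remaining after one interval: r = e^(−kτ) = e^(−0.08490 × 7.95) = 0.5092
Before dose 6, 5 doses have been given (aged 1τ, 2τ, 3τ, 4τ, 5τ).
C_trough = C₀ × (r + r² + … + r^5) = C₀ × r(1−r^5)/(1−r)
        = 2.862 × 0.5092 × (1 − 0.03423) / (1 − 0.5092) = 2.868 mg/L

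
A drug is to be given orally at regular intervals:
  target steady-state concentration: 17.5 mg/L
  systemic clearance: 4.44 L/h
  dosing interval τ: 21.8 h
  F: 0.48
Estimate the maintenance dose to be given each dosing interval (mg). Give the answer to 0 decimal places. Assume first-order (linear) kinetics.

3529 mg

At steady state, F × (Dose/τ) = Css × CL.
Dose = Css × CL × τ / F = 17.5 × 4.440 × 21.8 / 0.48 = 3529 mg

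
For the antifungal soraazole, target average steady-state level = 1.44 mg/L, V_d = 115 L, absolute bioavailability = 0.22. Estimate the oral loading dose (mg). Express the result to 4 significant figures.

LD = Css × Vd / F = 1.44 × 115 / 0.22 = 752.7 mg

752.7 mg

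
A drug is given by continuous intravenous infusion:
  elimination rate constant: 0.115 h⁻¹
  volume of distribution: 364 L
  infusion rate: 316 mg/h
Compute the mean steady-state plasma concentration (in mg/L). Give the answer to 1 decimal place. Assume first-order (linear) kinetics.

7.5 mg/L

CL = k × Vd = 0.1150 × 364 = 41.86 L/h
At steady state Css = R₀ / CL = 316 / 41.86 = 7.549 mg/L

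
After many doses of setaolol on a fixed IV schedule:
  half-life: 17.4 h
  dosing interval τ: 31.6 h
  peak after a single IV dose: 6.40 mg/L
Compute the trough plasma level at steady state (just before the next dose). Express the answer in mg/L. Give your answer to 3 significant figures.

k = ln2 / t½ = 0.693147 / 17.4 = 0.03984 h⁻¹
e^(−kτ) = e^(−0.03984 × 31.6) = 0.2840
Accumulation ratio R = 1 / (1 − e^(−kτ)) = 1 / (1 − 0.2840) = 1.397
Steady-state trough = C₀ × R × e^(−kτ) = 6.40 × 1.397 × 0.2840 = 2.539 mg/L

2.54 mg/L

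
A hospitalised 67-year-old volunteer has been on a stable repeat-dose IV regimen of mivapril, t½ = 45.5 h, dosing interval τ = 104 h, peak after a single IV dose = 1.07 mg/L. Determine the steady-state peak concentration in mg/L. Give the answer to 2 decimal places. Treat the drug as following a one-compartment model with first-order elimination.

k = ln2 / t½ = 0.693147 / 45.5 = 0.01523 h⁻¹
e^(−kτ) = e^(−0.01523 × 104) = 0.2052
Accumulation ratio R = 1 / (1 − e^(−kτ)) = 1 / (1 − 0.2052) = 1.258
Steady-state peak = C₀ × R = 1.07 × 1.258 = 1.346 mg/L

1.35 mg/L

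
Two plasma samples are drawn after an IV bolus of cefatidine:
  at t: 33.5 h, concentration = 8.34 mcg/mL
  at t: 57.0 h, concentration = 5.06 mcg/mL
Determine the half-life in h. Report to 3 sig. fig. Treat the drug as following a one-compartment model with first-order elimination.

k = ln(C₁/C₂) / (t₂ − t₁) = ln(8.34/5.06) / (57.0 − 33.5)
  = 0.4997 / 23.50 = 0.02126 h⁻¹
t½ = ln2 / k = 0.693147 / 0.02126 = 32.60 h

32.6 h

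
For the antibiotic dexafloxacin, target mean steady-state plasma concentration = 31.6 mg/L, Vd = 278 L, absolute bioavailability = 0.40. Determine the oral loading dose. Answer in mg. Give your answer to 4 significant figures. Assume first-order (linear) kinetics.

LD = Css × Vd / F = 31.6 × 278 / 0.40 = 21960 mg

21960 mg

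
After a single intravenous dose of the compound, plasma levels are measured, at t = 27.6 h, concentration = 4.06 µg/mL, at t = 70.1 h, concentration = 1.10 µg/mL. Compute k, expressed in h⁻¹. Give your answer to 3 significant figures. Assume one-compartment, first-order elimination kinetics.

0.0307 h⁻¹

k = ln(C₁/C₂) / (t₂ − t₁) = ln(4.06/1.10) / (70.1 − 27.6)
  = 1.306 / 42.50 = 0.03073 h⁻¹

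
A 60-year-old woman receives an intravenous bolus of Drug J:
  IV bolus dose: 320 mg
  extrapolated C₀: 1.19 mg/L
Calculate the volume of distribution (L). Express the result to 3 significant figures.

269 L

Vd = Dose / C₀ = 320.0 / 1.19 = 268.9 L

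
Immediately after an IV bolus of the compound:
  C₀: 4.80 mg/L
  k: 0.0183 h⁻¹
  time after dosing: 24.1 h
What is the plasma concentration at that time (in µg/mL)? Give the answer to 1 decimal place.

C = C₀ · e^(−k·t) = 4.800 × e^(−0.01830 × 24.1)
  = 4.800 × 0.6434 = 3.088 mg/L
(3.088 mg/L = 3.088 µg/mL)

3.1 µg/mL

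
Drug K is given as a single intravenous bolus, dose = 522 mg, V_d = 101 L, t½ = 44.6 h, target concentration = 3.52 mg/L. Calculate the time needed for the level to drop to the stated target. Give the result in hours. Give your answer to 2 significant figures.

25 h

C₀ = Dose / Vd = 522.0 / 101 = 5.168 mg/L
k = ln2 / t½ = 0.693147 / 44.6 = 0.01554 h⁻¹
t = ln(C₀ / C) / k = ln(5.168 / 3.52) / 0.01554
  = ln(1.468) / 0.01554 = 0.3839 / 0.01554 = 24.70 h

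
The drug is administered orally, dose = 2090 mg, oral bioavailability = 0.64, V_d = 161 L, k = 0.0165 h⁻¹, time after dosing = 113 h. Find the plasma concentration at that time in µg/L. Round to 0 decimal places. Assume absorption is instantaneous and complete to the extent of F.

Amount reaching circulation = F × Dose = 0.64 × 2090 = 1338 mg
C₀ = F·Dose / Vd = 1338 / 161 = 8.311 mg/L
C = C₀ · e^(−k·t) = 8.311 × e^(−0.01650 × 113)
  = 8.311 × 0.1550 = 1.288 mg/L
Convert: 1.288 mg/L × 1000 = 1288 µg/L

1288 µg/L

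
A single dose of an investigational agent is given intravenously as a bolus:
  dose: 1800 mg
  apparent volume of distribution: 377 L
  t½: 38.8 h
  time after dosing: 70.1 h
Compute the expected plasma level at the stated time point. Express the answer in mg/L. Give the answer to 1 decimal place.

C₀ = Dose / Vd = 1800 / 377 = 4.775 mg/L
k = ln2 / t½ = 0.693147 / 38.8 = 0.01786 h⁻¹
C = C₀ · e^(−k·t) = 4.775 × e^(−0.01786 × 70.1)
  = 4.775 × 0.2859 = 1.365 mg/L

1.4 mg/L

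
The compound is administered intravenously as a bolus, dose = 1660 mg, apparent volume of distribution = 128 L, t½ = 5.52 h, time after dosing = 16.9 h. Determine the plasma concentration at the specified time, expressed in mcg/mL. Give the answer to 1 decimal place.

1.6 mcg/mL

C₀ = Dose / Vd = 1660 / 128 = 12.97 mg/L
k = ln2 / t½ = 0.693147 / 5.52 = 0.1256 h⁻¹
C = C₀ · e^(−k·t) = 12.97 × e^(−0.1256 × 16.9)
  = 12.97 × 0.1197 = 1.553 mg/L
(1.553 mg/L = 1.553 mcg/mL)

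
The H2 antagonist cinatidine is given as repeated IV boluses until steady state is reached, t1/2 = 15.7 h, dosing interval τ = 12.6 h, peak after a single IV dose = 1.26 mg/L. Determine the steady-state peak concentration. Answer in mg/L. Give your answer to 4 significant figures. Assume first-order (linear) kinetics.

k = ln2 / t½ = 0.693147 / 15.7 = 0.04415 h⁻¹
e^(−kτ) = e^(−0.04415 × 12.6) = 0.5733
Accumulation ratio R = 1 / (1 − e^(−kτ)) = 1 / (1 − 0.5733) = 2.344
Steady-state peak = C₀ × R = 1.26 × 2.344 = 2.953 mg/L

2.953 mg/L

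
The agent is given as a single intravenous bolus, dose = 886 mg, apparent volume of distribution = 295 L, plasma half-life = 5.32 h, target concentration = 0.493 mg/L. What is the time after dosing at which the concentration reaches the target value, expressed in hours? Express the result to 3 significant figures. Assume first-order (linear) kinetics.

13.9 h

C₀ = Dose / Vd = 886.0 / 295 = 3.003 mg/L
k = ln2 / t½ = 0.693147 / 5.32 = 0.1303 h⁻¹
t = ln(C₀ / C) / k = ln(3.003 / 0.493) / 0.1303
  = ln(6.091) / 0.1303 = 1.807 / 0.1303 = 13.87 h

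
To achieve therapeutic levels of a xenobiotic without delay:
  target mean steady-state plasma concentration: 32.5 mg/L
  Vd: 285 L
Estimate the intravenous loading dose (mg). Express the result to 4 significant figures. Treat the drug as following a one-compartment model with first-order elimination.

9263 mg

LD = Css × Vd = 32.5 × 285 = 9263 mg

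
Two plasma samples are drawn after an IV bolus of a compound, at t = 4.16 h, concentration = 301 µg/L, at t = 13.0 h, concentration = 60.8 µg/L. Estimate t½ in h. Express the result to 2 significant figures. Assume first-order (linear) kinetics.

k = ln(C₁/C₂) / (t₂ − t₁) = ln(301/60.8) / (13.0 − 4.16)
  = 1.600 / 8.840 = 0.1810 h⁻¹
t½ = ln2 / k = 0.693147 / 0.1810 = 3.830 h

3.8 h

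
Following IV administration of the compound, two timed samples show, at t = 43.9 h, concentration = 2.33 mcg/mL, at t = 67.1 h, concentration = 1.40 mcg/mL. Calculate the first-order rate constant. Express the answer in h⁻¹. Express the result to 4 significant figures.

0.02196 h⁻¹

k = ln(C₁/C₂) / (t₂ − t₁) = ln(2.33/1.40) / (67.1 − 43.9)
  = 0.5094 / 23.20 = 0.02196 h⁻¹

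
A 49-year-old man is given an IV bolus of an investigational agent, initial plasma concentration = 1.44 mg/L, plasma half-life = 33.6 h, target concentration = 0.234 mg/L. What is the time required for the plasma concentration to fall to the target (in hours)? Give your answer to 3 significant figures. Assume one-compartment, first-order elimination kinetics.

88.1 h

k = ln2 / t½ = 0.693147 / 33.6 = 0.02063 h⁻¹
t = ln(C₀ / C) / k = ln(1.440 / 0.234) / 0.02063
  = ln(6.154) / 0.02063 = 1.817 / 0.02063 = 88.08 h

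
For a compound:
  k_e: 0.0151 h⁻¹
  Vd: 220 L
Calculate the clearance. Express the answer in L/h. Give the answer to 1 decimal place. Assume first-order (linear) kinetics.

3.3 L/h

CL = k × Vd = 0.0151 × 220 = 3.322 L/h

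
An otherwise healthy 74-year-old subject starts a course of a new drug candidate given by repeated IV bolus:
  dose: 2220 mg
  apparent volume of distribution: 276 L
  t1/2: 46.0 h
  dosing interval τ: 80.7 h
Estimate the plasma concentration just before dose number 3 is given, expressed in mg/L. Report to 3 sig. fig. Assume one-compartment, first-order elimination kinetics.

C₀ per dose = Dose / Vd = 2220 / 276 = 8.043 mg/L
k = ln2 / t½ = 0.693147 / 46.0 = 0.01507 h⁻¹
Fraction remaining after one interval: r = e^(−kτ) = e^(−0.01507 × 80.7) = 0.2964
Before dose 3, 2 doses have been given (aged 1τ, 2τ).
C_trough = C₀ × (r + r²) = 8.043 × (0.2964 + 0.08785) = 3.091 mg/L

3.09 mg/L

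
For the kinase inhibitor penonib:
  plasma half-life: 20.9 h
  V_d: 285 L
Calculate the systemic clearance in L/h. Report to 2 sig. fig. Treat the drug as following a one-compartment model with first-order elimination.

9.5 L/h

k = ln2 / t½ = 0.693147 / 20.9 = 0.03316 h⁻¹
CL = k × Vd = 0.03316 × 285 = 9.451 L/h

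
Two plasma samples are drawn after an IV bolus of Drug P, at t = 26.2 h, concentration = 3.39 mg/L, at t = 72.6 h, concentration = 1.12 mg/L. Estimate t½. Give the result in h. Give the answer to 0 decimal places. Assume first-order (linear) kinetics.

k = ln(C₁/C₂) / (t₂ − t₁) = ln(3.39/1.12) / (72.6 − 26.2)
  = 1.108 / 46.40 = 0.02388 h⁻¹
t½ = ln2 / k = 0.693147 / 0.02388 = 29.03 h

29 h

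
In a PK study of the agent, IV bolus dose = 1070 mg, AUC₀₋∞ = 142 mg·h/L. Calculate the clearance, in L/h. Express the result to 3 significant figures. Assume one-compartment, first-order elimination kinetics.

7.54 L/h

CL = Dose / AUC = 1070 / 142 = 7.535 L/h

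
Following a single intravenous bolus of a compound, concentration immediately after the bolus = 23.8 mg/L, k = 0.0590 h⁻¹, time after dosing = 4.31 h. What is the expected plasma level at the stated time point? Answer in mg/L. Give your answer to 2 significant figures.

C = C₀ · e^(−k·t) = 23.80 × e^(−0.05900 × 4.31)
  = 23.80 × 0.7755 = 18.46 mg/L

18 mg/L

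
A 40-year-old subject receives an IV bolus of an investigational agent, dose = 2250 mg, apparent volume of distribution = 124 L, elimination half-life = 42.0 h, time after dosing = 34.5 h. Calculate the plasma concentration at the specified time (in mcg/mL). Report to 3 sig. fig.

10.3 mcg/mL

C₀ = Dose / Vd = 2250 / 124 = 18.15 mg/L
k = ln2 / t½ = 0.693147 / 42.0 = 0.01650 h⁻¹
C = C₀ · e^(−k·t) = 18.15 × e^(−0.01650 × 34.5)
  = 18.15 × 0.5659 = 10.27 mg/L
(10.27 mg/L = 10.27 mcg/mL)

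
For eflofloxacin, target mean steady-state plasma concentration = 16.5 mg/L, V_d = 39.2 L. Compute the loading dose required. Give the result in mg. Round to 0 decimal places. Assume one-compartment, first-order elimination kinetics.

647 mg

LD = Css × Vd = 16.5 × 39.2 = 646.8 mg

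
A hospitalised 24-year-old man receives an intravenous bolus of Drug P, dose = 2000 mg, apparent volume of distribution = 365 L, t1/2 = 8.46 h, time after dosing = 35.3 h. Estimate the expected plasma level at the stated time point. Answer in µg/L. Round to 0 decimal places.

C₀ = Dose / Vd = 2000 / 365 = 5.479 mg/L
k = ln2 / t½ = 0.693147 / 8.46 = 0.08193 h⁻¹
C = C₀ · e^(−k·t) = 5.479 × e^(−0.08193 × 35.3)
  = 5.479 × 0.05546 = 0.3039 mg/L
Convert: 0.3039 mg/L × 1000 = 303.9 µg/L

304 µg/L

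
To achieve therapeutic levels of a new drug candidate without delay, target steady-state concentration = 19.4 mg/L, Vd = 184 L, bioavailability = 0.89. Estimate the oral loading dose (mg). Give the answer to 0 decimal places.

LD = Css × Vd / F = 19.4 × 184 / 0.89 = 4011 mg

4011 mg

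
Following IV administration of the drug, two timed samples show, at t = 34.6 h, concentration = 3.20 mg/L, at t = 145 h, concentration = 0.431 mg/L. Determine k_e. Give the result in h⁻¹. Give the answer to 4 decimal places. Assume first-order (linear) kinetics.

0.0182 h⁻¹

k = ln(C₁/C₂) / (t₂ − t₁) = ln(3.20/0.431) / (145 − 34.6)
  = 2.005 / 110.4 = 0.01816 h⁻¹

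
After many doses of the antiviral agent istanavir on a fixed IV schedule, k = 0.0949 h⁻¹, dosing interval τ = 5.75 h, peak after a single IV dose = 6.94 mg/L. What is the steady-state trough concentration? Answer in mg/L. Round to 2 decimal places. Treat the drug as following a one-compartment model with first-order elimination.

9.56 mg/L

e^(−kτ) = e^(−0.09490 × 5.75) = 0.5795
Accumulation ratio R = 1 / (1 − e^(−kτ)) = 1 / (1 − 0.5795) = 2.378
Steady-state trough = C₀ × R × e^(−kτ) = 6.94 × 2.378 × 0.5795 = 9.564 mg/L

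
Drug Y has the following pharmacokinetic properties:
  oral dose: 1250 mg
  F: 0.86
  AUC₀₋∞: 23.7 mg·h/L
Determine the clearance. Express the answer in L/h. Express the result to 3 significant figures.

45.4 L/h

CL = F·Dose / AUC = 0.86 × 1250 / 23.7 = 45.36 L/h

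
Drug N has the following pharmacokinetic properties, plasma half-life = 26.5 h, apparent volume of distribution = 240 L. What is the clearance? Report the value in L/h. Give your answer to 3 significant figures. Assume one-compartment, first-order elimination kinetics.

k = ln2 / t½ = 0.693147 / 26.5 = 0.02616 h⁻¹
CL = k × Vd = 0.02616 × 240 = 6.278 L/h

6.28 L/h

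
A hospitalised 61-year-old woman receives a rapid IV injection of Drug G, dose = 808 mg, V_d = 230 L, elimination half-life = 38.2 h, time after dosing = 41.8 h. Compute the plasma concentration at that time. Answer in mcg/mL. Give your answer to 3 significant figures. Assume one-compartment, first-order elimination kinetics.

1.65 mcg/mL

C₀ = Dose / Vd = 808.0 / 230 = 3.513 mg/L
k = ln2 / t½ = 0.693147 / 38.2 = 0.01815 h⁻¹
C = C₀ · e^(−k·t) = 3.513 × e^(−0.01815 × 41.8)
  = 3.513 × 0.4683 = 1.645 mg/L
(1.645 mg/L = 1.645 mcg/mL)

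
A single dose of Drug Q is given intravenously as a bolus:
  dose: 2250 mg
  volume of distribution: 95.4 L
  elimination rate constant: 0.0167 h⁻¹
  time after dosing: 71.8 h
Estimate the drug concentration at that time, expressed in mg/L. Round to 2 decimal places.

7.11 mg/L

C₀ = Dose / Vd = 2250 / 95.4 = 23.58 mg/L
C = C₀ · e^(−k·t) = 23.58 × e^(−0.01670 × 71.8)
  = 23.58 × 0.3015 = 7.109 mg/L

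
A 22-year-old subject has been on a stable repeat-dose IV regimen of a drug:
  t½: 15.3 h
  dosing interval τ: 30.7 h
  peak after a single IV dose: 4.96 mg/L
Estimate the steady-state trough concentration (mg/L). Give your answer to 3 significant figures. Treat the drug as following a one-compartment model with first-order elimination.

k = ln2 / t½ = 0.693147 / 15.3 = 0.04530 h⁻¹
e^(−kτ) = e^(−0.04530 × 30.7) = 0.2489
Accumulation ratio R = 1 / (1 − e^(−kτ)) = 1 / (1 − 0.2489) = 1.331
Steady-state trough = C₀ × R × e^(−kτ) = 4.96 × 1.331 × 0.2489 = 1.643 mg/L

1.64 mg/L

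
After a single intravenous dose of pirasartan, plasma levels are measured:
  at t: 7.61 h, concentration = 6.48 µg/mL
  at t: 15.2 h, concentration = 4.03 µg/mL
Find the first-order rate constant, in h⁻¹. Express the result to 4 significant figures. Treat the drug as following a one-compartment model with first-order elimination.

0.06258 h⁻¹

k = ln(C₁/C₂) / (t₂ − t₁) = ln(6.48/4.03) / (15.2 − 7.61)
  = 0.4750 / 7.590 = 0.06258 h⁻¹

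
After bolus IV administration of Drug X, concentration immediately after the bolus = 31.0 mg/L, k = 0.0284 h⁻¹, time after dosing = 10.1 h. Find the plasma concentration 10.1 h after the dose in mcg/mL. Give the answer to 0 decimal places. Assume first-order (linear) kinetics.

C = C₀ · e^(−k·t) = 31.00 × e^(−0.02840 × 10.1)
  = 31.00 × 0.7506 = 23.27 mg/L
(23.27 mg/L = 23.27 mcg/mL)

23 mcg/mL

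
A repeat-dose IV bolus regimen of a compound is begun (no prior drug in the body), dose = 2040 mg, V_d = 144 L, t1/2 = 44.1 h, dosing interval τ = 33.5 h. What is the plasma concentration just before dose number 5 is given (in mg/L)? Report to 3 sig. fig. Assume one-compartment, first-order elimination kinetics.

18.0 mg/L

C₀ per dose = Dose / Vd = 2040 / 144 = 14.17 mg/L
k = ln2 / t½ = 0.693147 / 44.1 = 0.01572 h⁻¹
Fraction remaining after one interval: r = e^(−kτ) = e^(−0.01572 × 33.5) = 0.5906
Before dose 5, 4 doses have been given (aged 1τ, 2τ, 3τ, 4τ).
C_trough = C₀ × (r + r² + … + r^4) = C₀ × r(1−r^4)/(1−r)
        = 14.17 × 0.5906 × (1 − 0.1217) / (1 − 0.5906) = 17.95 mg/L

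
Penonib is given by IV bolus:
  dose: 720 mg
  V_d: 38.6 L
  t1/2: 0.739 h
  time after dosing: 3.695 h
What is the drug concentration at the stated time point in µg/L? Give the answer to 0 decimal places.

C₀ = Dose / Vd = 720.0 / 38.6 = 18.65 mg/L
k = ln2 / t½ = 0.693147 / 0.739 = 0.9380 h⁻¹
t / t½ = 3.695 / 0.739 = 5 half-lives
C = C₀ × (1/2)^5 = 18.65 × 0.03125 = 0.5828 mg/L
Convert: 0.5828 mg/L × 1000 = 582.8 µg/L

583 µg/L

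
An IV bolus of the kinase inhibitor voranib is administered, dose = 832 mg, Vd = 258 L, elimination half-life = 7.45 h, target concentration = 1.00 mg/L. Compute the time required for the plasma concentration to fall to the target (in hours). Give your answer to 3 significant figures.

12.6 h

C₀ = Dose / Vd = 832.0 / 258 = 3.225 mg/L
k = ln2 / t½ = 0.693147 / 7.45 = 0.09304 h⁻¹
t = ln(C₀ / C) / k = ln(3.225 / 1.00) / 0.09304
  = ln(3.225) / 0.09304 = 1.171 / 0.09304 = 12.59 h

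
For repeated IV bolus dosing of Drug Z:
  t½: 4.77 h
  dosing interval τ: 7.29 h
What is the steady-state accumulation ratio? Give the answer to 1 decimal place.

k = ln2 / t½ = 0.693147 / 4.77 = 0.1453 h⁻¹
e^(−kτ) = e^(−0.1453 × 7.29) = 0.3467
Accumulation ratio R = 1 / (1 − e^(−kτ)) = 1 / (1 − 0.3467) = 1.531

1.5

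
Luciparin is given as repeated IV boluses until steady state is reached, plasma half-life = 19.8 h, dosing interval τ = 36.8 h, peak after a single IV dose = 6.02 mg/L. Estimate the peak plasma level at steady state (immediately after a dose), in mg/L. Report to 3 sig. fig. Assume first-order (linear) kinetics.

8.31 mg/L

k = ln2 / t½ = 0.693147 / 19.8 = 0.03501 h⁻¹
e^(−kτ) = e^(−0.03501 × 36.8) = 0.2757
Accumulation ratio R = 1 / (1 − e^(−kτ)) = 1 / (1 − 0.2757) = 1.381
Steady-state peak = C₀ × R = 6.02 × 1.381 = 8.314 mg/L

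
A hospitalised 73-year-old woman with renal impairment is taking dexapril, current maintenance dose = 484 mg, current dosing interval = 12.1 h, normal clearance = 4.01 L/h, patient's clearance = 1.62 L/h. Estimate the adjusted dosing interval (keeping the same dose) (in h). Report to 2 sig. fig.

30 h

To keep the same average steady-state level, dosing rate must scale with clearance.
CL ratio = 1.62 / 4.01 = 0.4040
New interval (same dose) = 12.1 / 0.4040 = 29.95 h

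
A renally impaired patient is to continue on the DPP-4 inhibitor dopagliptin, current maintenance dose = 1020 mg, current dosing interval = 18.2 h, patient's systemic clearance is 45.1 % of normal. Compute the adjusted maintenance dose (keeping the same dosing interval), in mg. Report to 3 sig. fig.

460 mg

To keep the same average steady-state level, dosing rate must scale with clearance.
CL ratio = 45.1 / 100 = 0.4510
New dose (same interval) = 1020 × 0.4510 = 460.0 mg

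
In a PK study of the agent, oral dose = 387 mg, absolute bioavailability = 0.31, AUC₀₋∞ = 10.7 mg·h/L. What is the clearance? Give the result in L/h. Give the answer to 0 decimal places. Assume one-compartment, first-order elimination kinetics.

CL = F·Dose / AUC = 0.31 × 387 / 10.7 = 11.21 L/h

11 L/h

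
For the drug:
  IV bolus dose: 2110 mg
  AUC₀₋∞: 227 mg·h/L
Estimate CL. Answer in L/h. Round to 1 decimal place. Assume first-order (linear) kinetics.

9.3 L/h

CL = Dose / AUC = 2110 / 227 = 9.295 L/h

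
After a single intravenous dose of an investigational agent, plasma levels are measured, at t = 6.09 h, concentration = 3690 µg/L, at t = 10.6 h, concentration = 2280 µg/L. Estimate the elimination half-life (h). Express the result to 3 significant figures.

k = ln(C₁/C₂) / (t₂ − t₁) = ln(3690/2280) / (10.6 − 6.09)
  = 0.4815 / 4.510 = 0.1068 h⁻¹
t½ = ln2 / k = 0.693147 / 0.1068 = 6.490 h

6.49 h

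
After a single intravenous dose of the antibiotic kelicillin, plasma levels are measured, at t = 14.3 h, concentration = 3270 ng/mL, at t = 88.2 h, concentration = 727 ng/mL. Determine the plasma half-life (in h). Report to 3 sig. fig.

k = ln(C₁/C₂) / (t₂ − t₁) = ln(3270/727) / (88.2 − 14.3)
  = 1.504 / 73.90 = 0.02035 h⁻¹
t½ = ln2 / k = 0.693147 / 0.02035 = 34.06 h

34.1 h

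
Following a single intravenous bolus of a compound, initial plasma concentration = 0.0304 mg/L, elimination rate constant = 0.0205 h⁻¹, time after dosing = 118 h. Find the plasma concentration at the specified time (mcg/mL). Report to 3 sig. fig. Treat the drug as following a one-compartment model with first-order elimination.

0.00271 mcg/mL

C = C₀ · e^(−k·t) = 0.03040 × e^(−0.02050 × 118)
  = 0.03040 × 0.08901 = 0.002706 mg/L
(0.002706 mg/L = 0.002706 mcg/mL)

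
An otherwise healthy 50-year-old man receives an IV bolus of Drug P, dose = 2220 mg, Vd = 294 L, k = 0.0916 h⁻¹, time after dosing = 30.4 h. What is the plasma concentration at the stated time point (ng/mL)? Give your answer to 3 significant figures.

466 ng/mL

C₀ = Dose / Vd = 2220 / 294 = 7.551 mg/L
C = C₀ · e^(−k·t) = 7.551 × e^(−0.09160 × 30.4)
  = 7.551 × 0.06175 = 0.4663 mg/L
Convert: 0.4663 mg/L × 1000 = 466.3 ng/mL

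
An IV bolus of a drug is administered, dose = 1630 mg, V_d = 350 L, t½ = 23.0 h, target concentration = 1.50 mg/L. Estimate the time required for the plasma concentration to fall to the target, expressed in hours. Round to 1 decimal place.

37.6 h

C₀ = Dose / Vd = 1630 / 350 = 4.657 mg/L
k = ln2 / t½ = 0.693147 / 23.0 = 0.03014 h⁻¹
t = ln(C₀ / C) / k = ln(4.657 / 1.50) / 0.03014
  = ln(3.105) / 0.03014 = 1.133 / 0.03014 = 37.59 h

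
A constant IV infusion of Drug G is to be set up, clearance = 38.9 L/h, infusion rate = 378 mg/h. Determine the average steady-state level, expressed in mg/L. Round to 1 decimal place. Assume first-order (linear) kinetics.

At steady state Css = R₀ / CL = 378 / 38.90 = 9.717 mg/L

9.7 mg/L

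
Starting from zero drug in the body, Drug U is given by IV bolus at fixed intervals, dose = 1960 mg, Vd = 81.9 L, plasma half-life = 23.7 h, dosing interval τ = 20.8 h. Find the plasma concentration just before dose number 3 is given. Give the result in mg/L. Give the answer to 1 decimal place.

C₀ per dose = Dose / Vd = 1960 / 81.9 = 23.93 mg/L
k = ln2 / t½ = 0.693147 / 23.7 = 0.02925 h⁻¹
Fraction remaining after one interval: r = e^(−kτ) = e^(−0.02925 × 20.8) = 0.5442
Before dose 3, 2 doses have been given (aged 1τ, 2τ).
C_trough = C₀ × (r + r²) = 23.93 × (0.5442 + 0.2962) = 20.11 mg/L

20.1 mg/L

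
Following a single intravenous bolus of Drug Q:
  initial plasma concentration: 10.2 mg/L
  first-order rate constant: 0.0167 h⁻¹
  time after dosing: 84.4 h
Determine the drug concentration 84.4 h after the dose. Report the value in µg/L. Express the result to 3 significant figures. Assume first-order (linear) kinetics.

C = C₀ · e^(−k·t) = 10.20 × e^(−0.01670 × 84.4)
  = 10.20 × 0.2443 = 2.492 mg/L
Convert: 2.492 mg/L × 1000 = 2492 µg/L

2490 µg/L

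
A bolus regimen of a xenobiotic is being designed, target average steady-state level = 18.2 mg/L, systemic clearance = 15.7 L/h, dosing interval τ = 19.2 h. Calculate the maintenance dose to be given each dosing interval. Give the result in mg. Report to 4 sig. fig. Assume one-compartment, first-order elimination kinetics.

5486 mg

At steady state, Dose/τ = Css × CL.
Dose = Css × CL × τ = 18.2 × 15.70 × 19.2 = 5486 mg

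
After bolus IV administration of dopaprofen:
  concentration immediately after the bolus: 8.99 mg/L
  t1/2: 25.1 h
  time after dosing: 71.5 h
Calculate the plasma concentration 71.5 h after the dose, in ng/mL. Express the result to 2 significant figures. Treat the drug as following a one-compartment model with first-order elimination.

k = ln2 / t½ = 0.693147 / 25.1 = 0.02762 h⁻¹
C = C₀ · e^(−k·t) = 8.990 × e^(−0.02762 × 71.5)
  = 8.990 × 0.1388 = 1.248 mg/L
Convert: 1.248 mg/L × 1000 = 1248 ng/mL

1200 ng/mL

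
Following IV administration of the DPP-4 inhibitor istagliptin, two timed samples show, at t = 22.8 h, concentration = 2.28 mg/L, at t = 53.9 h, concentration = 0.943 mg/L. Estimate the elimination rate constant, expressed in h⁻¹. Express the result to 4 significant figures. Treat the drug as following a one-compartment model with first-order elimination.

k = ln(C₁/C₂) / (t₂ − t₁) = ln(2.28/0.943) / (53.9 − 22.8)
  = 0.8829 / 31.10 = 0.02839 h⁻¹

0.02839 h⁻¹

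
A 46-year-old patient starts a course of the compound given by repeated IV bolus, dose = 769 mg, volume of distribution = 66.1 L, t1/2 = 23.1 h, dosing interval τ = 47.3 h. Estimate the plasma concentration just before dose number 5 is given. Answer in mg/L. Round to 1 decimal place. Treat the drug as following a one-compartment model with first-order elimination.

3.7 mg/L

C₀ per dose = Dose / Vd = 769 / 66.1 = 11.63 mg/L
k = ln2 / t½ = 0.693147 / 23.1 = 0.03001 h⁻¹
Fraction remaining after one interval: r = e^(−kτ) = e^(−0.03001 × 47.3) = 0.2418
Before dose 5, 4 doses have been given (aged 1τ, 2τ, 3τ, 4τ).
C_trough = C₀ × (r + r² + … + r^4) = C₀ × r(1−r^4)/(1−r)
        = 11.63 × 0.2418 × (1 − 0.003418) / (1 − 0.2418) = 3.696 mg/L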